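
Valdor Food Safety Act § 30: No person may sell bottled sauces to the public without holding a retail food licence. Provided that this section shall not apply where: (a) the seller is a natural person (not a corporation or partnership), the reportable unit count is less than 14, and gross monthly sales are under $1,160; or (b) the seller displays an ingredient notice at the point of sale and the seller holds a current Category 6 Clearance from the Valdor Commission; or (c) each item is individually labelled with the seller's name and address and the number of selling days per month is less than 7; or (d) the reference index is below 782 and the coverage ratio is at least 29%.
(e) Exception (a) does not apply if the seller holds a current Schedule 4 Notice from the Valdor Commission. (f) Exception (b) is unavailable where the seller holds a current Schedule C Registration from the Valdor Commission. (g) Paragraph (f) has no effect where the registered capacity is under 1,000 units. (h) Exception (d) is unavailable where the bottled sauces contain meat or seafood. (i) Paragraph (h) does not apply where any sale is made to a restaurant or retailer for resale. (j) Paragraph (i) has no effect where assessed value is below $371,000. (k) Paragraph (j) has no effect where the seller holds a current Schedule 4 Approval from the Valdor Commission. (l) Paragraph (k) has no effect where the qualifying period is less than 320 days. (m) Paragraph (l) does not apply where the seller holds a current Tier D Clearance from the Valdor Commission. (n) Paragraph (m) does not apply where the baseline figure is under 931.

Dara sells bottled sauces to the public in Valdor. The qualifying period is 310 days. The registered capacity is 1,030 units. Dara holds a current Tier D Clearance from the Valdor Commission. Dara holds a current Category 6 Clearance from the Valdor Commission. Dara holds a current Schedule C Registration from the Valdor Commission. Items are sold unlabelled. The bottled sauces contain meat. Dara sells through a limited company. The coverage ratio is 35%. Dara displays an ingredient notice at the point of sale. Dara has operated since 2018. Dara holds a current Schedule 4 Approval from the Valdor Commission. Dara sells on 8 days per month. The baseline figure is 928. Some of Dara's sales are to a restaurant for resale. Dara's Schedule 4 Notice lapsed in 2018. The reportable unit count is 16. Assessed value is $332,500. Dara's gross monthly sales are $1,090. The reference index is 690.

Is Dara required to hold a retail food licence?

Yes — Dara must hold a retail food licence.

Exception (a) requires that the seller is a natural person (not a corporation or partnership); but the seller operates through a limited company, so (a) is unavailable.
Exception (b) is satisfied on its face — an ingredient notice is displayed; a current Category 6 Clearance is held. But: (f) operates against (b): a current Schedule C Registration is held. (g), which would lift (f), is inapplicable — the registered capacity is 1,030 units, not under 1,000 units. Exception (b) does not apply.
Exception (c) fails — items are sold unlabelled.
Exception (d): the reference index is 690, below the 782 limit; the coverage ratio is 35%, meeting the 29% threshold — every condition holds. But applying paragraphs (h)–(n): (h) applies — the bottled sauces contain meat. (i) operates (some sales are to a restaurant for resale), but is itself disapplied by (j): (j) operates against (i): assessed value is $332,500, below the $371,000 limit. (k) would limit (j) — a current Schedule 4 Approval is held — but (l) sets (k) aside: (l) operates against (k): the qualifying period is 310 days, less than the 320 days limit. (m) operates (a current Tier D Clearance is held), but is displaced by (n): (n) operates against (m): the baseline figure is 928, under the 931 limit. Exception (d) does not apply.
Every exception is unavailable, so the rule governs.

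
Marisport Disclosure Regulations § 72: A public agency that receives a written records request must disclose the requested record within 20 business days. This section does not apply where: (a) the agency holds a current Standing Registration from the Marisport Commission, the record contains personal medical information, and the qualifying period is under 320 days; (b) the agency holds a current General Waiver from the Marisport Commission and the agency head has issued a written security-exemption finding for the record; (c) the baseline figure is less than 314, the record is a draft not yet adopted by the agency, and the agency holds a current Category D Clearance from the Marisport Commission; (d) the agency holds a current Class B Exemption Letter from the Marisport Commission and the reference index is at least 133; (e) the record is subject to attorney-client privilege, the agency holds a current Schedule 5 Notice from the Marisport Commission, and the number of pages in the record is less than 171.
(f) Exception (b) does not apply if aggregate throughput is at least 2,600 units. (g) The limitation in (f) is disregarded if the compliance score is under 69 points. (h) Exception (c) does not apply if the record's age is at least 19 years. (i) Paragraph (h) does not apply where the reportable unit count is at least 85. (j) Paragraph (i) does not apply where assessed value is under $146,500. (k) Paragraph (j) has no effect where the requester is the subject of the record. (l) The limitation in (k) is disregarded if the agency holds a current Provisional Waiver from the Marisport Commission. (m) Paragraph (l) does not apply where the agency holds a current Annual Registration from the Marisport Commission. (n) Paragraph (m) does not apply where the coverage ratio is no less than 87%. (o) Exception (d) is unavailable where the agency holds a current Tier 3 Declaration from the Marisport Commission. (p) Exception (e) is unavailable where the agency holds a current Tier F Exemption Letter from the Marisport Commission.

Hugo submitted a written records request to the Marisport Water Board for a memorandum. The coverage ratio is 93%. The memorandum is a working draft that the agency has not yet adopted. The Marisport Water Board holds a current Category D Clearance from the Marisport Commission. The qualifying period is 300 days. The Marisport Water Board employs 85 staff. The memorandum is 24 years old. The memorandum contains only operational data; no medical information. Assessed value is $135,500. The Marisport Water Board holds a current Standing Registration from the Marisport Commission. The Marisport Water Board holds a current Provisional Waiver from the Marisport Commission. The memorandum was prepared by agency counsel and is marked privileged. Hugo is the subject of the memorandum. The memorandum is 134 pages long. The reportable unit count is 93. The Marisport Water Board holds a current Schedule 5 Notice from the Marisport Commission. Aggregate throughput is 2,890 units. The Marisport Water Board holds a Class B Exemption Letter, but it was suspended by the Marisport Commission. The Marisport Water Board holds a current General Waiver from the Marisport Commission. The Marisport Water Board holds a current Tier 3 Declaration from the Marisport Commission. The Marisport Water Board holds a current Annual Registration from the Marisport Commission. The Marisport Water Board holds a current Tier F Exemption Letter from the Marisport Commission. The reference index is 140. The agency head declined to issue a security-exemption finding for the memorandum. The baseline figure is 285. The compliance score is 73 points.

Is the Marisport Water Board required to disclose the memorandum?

Yes — the Marisport Water Board must disclose the memorandum.

Exception (a) requires that the record contains personal medical information; but the memorandum contains only operational data, so (a) is unavailable.
Exception (b) fails — the agency head declined to issue a security-exemption finding.
Exception (c)'s conditions are all satisfied: the baseline figure is 285, less than the 314 limit; the memorandum is an unadopted draft; a current Category D Clearance is held. Turning to paragraphs (h)–(n): (h) operates against (c): the record's age is 24 years, meeting the 19 years threshold. (i) would limit (h) — the reportable unit count is 93, meeting the 85 threshold — but (j) sets (i) aside: (j) operates against (i): assessed value is $135,500, under the $146,500 limit. (k) would limit (j) — Hugo is the subject of the memorandum — but (l) sets (k) aside: (l) operates against (k): a current Provisional Waiver is held. (m) operates (a current Annual Registration is held), but is itself disapplied by (n): (n) is engaged — the coverage ratio is 93%, meeting the 87% threshold. So (c) is unavailable.
Exception (d) requires that the agency holds a current Class B Exemption Letter from the Marisport Commission; but no current Class B Exemption Letter is held, so (d) is unavailable.
Exception (e)'s conditions are all satisfied: the memorandum is privileged; a current Schedule 5 Notice is held; the number of pages in the record is 134, less than the 171 limit. However, paragraph (p) must be considered: (p) operates — a current Tier F Exemption Letter is held. So (e) is unavailable.
Every exception is unavailable, so the rule governs.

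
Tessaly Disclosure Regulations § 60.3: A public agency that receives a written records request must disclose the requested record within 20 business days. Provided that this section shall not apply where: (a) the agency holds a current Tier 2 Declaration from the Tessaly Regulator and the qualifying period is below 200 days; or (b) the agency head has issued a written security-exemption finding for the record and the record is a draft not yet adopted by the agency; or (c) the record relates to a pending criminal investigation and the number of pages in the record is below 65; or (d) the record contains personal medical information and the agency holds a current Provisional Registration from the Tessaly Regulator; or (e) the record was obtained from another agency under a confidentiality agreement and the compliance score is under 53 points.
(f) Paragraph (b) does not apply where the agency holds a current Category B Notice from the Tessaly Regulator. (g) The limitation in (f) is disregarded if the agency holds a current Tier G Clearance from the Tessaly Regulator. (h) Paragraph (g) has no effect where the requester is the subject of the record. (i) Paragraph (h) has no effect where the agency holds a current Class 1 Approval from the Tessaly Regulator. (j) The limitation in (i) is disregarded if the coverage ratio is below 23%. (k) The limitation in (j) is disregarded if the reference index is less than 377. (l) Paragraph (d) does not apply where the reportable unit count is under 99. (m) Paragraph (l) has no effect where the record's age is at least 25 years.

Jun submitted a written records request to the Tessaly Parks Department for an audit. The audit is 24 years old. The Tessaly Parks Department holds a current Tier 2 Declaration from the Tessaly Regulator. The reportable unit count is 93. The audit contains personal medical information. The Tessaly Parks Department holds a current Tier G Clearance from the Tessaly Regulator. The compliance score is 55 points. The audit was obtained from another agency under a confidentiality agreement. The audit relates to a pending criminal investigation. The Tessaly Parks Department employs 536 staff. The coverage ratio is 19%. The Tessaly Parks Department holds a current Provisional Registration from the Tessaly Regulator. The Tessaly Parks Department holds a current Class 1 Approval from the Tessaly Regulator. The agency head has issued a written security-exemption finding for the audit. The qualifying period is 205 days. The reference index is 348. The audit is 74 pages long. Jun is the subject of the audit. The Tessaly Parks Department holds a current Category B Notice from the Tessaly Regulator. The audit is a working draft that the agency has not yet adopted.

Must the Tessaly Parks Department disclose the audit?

Exception (a) does not apply: the qualifying period is 205 days, not below 200 days.
All of (b)'s requirements are met (a written security-exemption finding has been issued; the audit is an unadopted draft). Considering the limiting provisions: (f) would limit (b) — a current Category B Notice is held — but (g) sets (f) aside: (g) operates — a current Tier G Clearance is held. (h) would limit (g) — Jun is the subject of the audit — but (i) sets (h) aside: (i) operates — a current Class 1 Approval is held. (j) operates (the coverage ratio is 19%, below the 23% limit), but yields to (k): (k) applies — the reference index is 348, less than the 377 limit. So (b) applies.
Exception (c) requires that the number of pages in the record is below 65; but the number of pages in the record is 74, not below 65, so (c) is unavailable.
Exception (d)'s conditions are all satisfied: the audit contains personal medical information; a current Provisional Registration is held. Turning to paragraphs (l)–(m): (l) operates against (d): the reportable unit count is 93, under the 99 limit. (m), which would lift (l), is inapplicable — the record's age is 24 years, short of 25 years. Exception (d) does not apply.
Exception (e) fails — the compliance score is 55 points, not under 53 points.

No — exception (b) applies; the Tessaly Parks Department is not required to disclose the audit.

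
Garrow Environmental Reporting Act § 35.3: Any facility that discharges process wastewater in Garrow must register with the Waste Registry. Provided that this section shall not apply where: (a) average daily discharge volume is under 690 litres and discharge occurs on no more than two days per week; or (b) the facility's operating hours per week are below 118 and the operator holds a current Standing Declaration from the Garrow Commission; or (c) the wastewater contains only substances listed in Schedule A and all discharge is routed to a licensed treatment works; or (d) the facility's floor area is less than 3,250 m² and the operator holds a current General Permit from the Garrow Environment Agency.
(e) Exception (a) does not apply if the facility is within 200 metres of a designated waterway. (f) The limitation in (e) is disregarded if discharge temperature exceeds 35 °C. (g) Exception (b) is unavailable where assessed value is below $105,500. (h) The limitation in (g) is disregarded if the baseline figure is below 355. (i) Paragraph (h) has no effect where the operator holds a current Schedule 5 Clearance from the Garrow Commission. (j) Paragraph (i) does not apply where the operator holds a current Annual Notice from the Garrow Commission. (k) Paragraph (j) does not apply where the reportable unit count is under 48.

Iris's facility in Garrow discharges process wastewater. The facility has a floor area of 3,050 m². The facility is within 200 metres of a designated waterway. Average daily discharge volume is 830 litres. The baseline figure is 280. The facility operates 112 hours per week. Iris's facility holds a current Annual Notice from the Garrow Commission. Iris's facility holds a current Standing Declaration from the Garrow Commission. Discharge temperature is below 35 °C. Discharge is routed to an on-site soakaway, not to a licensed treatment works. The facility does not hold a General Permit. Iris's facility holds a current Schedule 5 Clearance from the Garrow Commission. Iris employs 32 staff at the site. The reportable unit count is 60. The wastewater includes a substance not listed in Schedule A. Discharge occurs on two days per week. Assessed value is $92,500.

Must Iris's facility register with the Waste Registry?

Exception (a) does not apply: average daily discharge volume is 830 litres, not under 690 litres.
Exception (b)'s conditions are all satisfied: the facility's operating hours per week are 112, below the 118 limit; a current Standing Declaration is held. Under paragraphs (g)–(k): (g) operates (assessed value is $92,500, below the $105,500 limit), but is itself disapplied by (h): (h) operates against (g): the baseline figure is 280, below the 355 limit. (i) would limit (h) — a current Schedule 5 Clearance is held — but (j) sets (i) aside: (j) is triggered — a current Annual Notice is held. (k), which would lift (j), is not triggered — the reportable unit count is 60, not under 48. (b) remains available.
Exception (c) fails — the wastewater includes a non-Schedule-A substance.
Exception (d) requires that the operator holds a current General Permit from the Garrow Environment Agency; but no General Permit is held, so (d) is unavailable.

No — exception (b) applies; Iris's facility is not required to register with the Waste Registry.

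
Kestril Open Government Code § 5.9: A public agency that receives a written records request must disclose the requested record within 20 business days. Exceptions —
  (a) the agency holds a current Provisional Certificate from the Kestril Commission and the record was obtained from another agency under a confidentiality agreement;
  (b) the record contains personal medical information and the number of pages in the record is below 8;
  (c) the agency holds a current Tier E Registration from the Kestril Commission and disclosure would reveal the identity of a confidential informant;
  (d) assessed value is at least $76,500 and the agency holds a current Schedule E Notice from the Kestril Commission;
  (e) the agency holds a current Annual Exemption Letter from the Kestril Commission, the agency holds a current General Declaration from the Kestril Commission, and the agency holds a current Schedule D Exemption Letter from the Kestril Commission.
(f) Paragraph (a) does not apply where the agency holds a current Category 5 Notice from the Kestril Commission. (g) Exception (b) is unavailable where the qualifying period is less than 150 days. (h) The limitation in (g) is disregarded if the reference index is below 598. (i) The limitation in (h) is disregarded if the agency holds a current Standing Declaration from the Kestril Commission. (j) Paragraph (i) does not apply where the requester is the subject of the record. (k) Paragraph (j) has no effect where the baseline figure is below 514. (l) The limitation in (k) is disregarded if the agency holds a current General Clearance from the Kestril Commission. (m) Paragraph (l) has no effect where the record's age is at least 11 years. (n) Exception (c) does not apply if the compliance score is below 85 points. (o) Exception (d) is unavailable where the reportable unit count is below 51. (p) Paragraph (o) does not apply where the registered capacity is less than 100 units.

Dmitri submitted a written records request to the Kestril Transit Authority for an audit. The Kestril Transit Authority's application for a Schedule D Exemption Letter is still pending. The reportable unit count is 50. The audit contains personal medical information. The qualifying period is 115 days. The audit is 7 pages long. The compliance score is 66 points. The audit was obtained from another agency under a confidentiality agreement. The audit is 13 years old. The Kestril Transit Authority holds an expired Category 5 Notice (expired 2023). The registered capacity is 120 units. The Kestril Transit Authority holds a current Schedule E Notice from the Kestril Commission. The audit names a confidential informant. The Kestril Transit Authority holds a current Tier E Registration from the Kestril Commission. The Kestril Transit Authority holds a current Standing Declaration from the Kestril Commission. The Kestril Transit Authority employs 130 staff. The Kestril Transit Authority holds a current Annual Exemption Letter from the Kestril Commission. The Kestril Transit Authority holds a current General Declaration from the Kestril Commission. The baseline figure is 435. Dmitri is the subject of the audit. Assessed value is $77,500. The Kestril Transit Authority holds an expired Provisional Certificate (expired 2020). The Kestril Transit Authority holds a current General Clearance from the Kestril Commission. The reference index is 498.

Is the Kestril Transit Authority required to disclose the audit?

Yes — the Kestril Transit Authority must disclose the audit.

Exception (a) fails — there is no Provisional Certificate in force.
Exception (b) is satisfied on its face — the audit contains personal medical information; the number of pages in the record is 7, below the 8 limit. Turning to paragraphs (g)–(m): (g) operates — the qualifying period is 115 days, less than the 150 days limit. (h) applies (the reference index is 498, below the 598 limit), but is displaced by (i): (i) operates against (h): a current Standing Declaration is held. (j) applies (Dmitri is the subject of the audit), but is itself disapplied by (k): (k) operates against (j): the baseline figure is 435, below the 514 limit. (l) operates (a current General Clearance is held), but yields to (m): (m) is triggered — the record's age is 13 years, meeting the 11 years threshold. Exception (b) does not apply.
Exception (c) is satisfied on its face — a current Tier E Registration is held; the audit names a confidential informant. But: (n) is triggered — the compliance score is 66 points, below the 85 points limit. So (c) is unavailable.
Exception (d)'s conditions are all satisfied: assessed value is $77,500, meeting the $76,500 threshold; a current Schedule E Notice is held. However, paragraphs (o)–(p) must be considered: (o) operates against (d): the reportable unit count is 50, below the 51 limit. (p), which would lift (o), does not operate here — the registered capacity is 120 units, not less than 100 units. So (d) is unavailable.
Exception (e) does not apply: there is no Schedule D Exemption Letter in force.
No exception applies. The general rule governs.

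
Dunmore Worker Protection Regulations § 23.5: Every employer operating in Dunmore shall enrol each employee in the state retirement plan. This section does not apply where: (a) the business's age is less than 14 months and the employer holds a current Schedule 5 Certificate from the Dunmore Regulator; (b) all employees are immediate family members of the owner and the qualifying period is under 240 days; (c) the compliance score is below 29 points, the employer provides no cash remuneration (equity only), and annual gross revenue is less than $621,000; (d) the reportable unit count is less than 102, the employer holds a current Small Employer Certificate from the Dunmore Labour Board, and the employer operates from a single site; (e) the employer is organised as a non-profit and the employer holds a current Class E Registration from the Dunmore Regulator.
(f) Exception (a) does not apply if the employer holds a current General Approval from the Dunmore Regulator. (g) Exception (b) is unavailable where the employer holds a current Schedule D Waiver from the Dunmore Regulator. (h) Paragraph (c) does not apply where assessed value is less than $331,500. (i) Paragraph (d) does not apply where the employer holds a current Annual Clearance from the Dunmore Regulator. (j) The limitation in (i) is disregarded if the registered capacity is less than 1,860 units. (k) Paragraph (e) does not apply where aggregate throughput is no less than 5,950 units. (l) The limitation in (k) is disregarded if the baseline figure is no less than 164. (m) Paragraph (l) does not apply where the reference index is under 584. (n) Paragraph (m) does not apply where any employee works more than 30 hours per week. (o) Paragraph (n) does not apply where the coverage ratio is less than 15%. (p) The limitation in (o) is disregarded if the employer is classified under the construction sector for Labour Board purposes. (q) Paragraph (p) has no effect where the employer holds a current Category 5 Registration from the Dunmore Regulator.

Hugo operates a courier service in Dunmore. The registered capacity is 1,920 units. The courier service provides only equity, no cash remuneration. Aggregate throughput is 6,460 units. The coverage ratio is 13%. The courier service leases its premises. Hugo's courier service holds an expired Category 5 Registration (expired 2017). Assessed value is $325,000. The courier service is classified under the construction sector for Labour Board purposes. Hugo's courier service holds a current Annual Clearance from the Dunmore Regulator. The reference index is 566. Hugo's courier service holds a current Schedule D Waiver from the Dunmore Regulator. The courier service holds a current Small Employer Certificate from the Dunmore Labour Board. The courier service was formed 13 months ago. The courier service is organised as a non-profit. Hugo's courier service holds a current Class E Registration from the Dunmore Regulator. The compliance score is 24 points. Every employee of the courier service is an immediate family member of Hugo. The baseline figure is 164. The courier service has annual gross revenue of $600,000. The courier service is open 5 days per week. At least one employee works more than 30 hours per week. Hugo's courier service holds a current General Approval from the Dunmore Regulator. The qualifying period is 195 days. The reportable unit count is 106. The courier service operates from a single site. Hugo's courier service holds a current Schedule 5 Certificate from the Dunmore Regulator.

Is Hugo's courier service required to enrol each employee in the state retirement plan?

No — exception (e) applies; Hugo's courier service is not required to enrol each employee in the state retirement plan.

Exception (a) is satisfied on its face — the business's age is 13 months, less than the 14 months limit; a current Schedule 5 Certificate is held. Turning to paragraph (f): (f) operates — a current General Approval is held. So (a) is unavailable.
Exception (b): every employee is an immediate family member; the qualifying period is 195 days, under the 240 days limit — every condition holds. However, paragraph (g) must be considered: (g) operates against (b): a current Schedule D Waiver is held. So (b) is unavailable.
Exception (c): the compliance score is 24 points, below the 29 points limit; remuneration is equity-only; annual gross revenue is $600,000, less than the $621,000 limit — every condition holds. But: (h) is engaged — assessed value is $325,000, less than the $331,500 limit. Exception (c) does not apply.
Exception (d) fails — the reportable unit count is 106, not less than 102.
All of (e)'s requirements are met (the employer is a non-profit; a current Class E Registration is held). Under paragraphs (k)–(q): (k) is engaged (aggregate throughput is 6,460 units, meeting the 5,950 units threshold), but is overridden by (l): (l) applies — the baseline figure is 164, meeting the 164 threshold. (m) would limit (l) — the reference index is 566, under the 584 limit — but (n) sets (m) aside: (n) is triggered — at least one employee exceeds 30 hours/week. (o) operates (the coverage ratio is 13%, less than the 15% limit), but is itself disapplied by (p): (p) applies — the courier service is classified under the construction sector. (q) is not engaged (the Category 5 Registration is not current), so (p) stands. Exception (e) stands.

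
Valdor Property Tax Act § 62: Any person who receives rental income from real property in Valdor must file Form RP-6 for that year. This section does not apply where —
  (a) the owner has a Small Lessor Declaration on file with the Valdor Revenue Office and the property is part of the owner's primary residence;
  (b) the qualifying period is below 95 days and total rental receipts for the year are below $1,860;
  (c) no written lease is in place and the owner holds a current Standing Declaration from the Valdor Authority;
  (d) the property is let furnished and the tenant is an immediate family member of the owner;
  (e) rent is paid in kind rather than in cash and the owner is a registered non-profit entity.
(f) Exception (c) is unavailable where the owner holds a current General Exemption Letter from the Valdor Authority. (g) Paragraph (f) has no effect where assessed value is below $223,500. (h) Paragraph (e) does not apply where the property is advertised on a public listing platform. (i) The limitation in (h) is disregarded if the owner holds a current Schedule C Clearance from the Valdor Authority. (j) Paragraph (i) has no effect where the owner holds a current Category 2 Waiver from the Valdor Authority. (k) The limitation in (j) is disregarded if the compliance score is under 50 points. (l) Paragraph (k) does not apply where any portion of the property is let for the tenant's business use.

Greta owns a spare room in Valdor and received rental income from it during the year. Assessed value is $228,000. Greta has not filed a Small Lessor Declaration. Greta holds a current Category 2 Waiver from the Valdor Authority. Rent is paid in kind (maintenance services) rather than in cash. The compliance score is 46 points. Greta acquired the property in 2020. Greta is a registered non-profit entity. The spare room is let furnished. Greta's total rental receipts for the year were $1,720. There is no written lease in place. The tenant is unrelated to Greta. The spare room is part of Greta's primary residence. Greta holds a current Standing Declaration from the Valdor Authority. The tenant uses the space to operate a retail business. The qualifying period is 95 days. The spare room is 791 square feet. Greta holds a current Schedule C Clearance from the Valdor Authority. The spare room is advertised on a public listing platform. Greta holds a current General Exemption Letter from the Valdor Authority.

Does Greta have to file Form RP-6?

Yes — Greta must file Form RP-6.

Exception (a) requires that the owner has a Small Lessor Declaration on file with the Valdor Revenue Office; but no Small Lessor Declaration is on file, so (a) is unavailable.
Exception (b) fails — the qualifying period is 95 days, not below 95 days.
All of (c)'s requirements are met (there is no written lease; a current Standing Declaration is held). But applying paragraphs (f)–(g): (f) applies — a current General Exemption Letter is held. (g), which would lift (f), does not operate here — assessed value is $228,000, not below $223,500. Exception (c) does not apply.
Exception (d) fails — the tenant is unrelated to the owner.
Exception (e)'s conditions are all satisfied: rent is paid in kind; Greta is a registered non-profit. But applying paragraphs (h)–(l): (h) operates against (e): the property is publicly advertised. (i) would limit (h) — a current Schedule C Clearance is held — but (j) sets (i) aside: (j) operates against (i): a current Category 2 Waiver is held. (k) is triggered (the compliance score is 46 points, under the 50 points limit), but is displaced by (l): (l) applies — the space is let for business use. (e) is therefore removed.
None of the exceptions is available; § 62 applies in full.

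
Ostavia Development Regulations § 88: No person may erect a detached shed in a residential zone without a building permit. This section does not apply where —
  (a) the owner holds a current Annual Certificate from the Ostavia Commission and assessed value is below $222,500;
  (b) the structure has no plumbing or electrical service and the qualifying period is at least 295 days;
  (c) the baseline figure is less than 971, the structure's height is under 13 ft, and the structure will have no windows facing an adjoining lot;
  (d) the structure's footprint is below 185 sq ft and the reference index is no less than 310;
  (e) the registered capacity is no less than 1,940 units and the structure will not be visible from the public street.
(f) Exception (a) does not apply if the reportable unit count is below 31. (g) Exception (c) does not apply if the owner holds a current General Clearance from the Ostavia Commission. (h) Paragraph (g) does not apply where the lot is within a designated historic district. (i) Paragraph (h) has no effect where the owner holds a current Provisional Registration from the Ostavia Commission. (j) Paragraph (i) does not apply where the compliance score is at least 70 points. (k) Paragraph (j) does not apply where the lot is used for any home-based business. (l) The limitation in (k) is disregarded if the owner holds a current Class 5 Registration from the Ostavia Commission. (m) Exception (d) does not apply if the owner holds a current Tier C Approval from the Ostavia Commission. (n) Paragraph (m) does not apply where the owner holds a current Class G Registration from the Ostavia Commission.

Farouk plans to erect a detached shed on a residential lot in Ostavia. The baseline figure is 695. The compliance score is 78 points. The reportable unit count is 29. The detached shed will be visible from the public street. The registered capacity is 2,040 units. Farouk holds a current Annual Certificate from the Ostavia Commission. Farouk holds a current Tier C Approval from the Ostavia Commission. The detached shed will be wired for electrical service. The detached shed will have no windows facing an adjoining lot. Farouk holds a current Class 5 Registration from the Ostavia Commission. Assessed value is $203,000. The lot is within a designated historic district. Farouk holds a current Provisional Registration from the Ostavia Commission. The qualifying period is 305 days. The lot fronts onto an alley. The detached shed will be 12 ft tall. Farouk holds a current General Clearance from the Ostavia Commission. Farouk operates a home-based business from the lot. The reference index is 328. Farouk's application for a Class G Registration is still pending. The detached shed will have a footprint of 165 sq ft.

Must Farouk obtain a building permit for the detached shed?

No — exception (c) applies; Farouk does not need a building permit.

Exception (a)'s conditions are all satisfied: a current Annual Certificate is held; assessed value is $203,000, below the $222,500 limit. Turning to paragraph (f): (f) is engaged — the reportable unit count is 29, below the 31 limit. (a) is therefore removed.
Exception (b) fails — electrical service is planned.
All of (c)'s requirements are met (the baseline figure is 695, less than the 971 limit; the structure's height is 12 ft, under the 13 ft limit; no windows face an adjoining lot). Under paragraphs (g)–(l): (g) would limit (c) — a current General Clearance is held — but (h) sets (g) aside: (h) is engaged — the lot is in a historic district. (i) would limit (h) — a current Provisional Registration is held — but (j) sets (i) aside: (j) operates against (i): the compliance score is 78 points, meeting the 70 points threshold. (k) is engaged (a home-based business operates on the lot), but is itself disapplied by (l): (l) operates — a current Class 5 Registration is held. So (c) applies.
Exception (d): the structure's footprint is 165 sq ft, below the 185 sq ft limit; the reference index is 328, meeting the 310 threshold — every condition holds. But: (m) operates — a current Tier C Approval is held. (n) is not engaged (there is no Class G Registration in force), so (m) stands. (d) is therefore removed.
Exception (e) requires that the structure will not be visible from the public street; but the structure will be visible from the street, so (e) is unavailable.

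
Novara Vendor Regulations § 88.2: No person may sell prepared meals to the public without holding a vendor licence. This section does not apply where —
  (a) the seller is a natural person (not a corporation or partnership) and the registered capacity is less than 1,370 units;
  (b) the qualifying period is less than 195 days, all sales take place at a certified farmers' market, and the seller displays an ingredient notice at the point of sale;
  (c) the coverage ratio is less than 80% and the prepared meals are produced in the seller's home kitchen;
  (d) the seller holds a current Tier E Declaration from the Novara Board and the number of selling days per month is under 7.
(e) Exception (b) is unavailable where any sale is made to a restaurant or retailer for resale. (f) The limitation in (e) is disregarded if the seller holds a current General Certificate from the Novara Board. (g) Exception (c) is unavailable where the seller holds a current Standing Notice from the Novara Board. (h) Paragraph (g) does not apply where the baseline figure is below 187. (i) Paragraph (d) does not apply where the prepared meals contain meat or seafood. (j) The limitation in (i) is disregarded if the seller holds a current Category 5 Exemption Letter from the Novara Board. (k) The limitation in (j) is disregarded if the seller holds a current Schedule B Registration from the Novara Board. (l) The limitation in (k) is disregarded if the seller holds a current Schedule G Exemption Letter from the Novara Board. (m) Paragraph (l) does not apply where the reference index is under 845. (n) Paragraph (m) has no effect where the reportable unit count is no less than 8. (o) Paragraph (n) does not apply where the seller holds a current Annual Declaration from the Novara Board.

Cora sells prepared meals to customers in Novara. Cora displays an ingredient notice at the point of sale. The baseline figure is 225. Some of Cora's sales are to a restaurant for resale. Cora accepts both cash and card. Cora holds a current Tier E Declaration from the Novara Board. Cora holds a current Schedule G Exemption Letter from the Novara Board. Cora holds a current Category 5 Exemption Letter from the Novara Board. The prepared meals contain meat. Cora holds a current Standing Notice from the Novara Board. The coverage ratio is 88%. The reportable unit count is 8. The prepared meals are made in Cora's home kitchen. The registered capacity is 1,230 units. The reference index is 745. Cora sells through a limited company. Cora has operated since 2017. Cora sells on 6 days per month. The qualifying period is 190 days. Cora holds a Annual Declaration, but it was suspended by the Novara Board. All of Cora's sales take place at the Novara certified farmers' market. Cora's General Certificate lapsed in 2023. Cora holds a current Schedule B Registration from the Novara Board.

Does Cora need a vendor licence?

No — exception (d) applies; Cora is not required to hold a vendor licence.

Exception (a) requires that the seller is a natural person (not a corporation or partnership); but the seller operates through a limited company, so (a) is unavailable.
All of (b)'s requirements are met (the qualifying period is 190 days, less than the 195 days limit; all sales are at a certified farmers' market; an ingredient notice is displayed). But applying paragraphs (e)–(f): (e) is triggered — some sales are to a restaurant for resale. (f) does not operate here (the General Certificate is not current), so (e) stands. (b) is therefore removed.
Exception (c) fails — the coverage ratio is 88%, not less than 80%.
Exception (d) is satisfied on its face — a current Tier E Declaration is held; the number of selling days per month is 6, under the 7 limit. As to paragraphs (i)–(o): (i) would limit (d) — the prepared meals contain meat — but (j) sets (i) aside: (j) is engaged — a current Category 5 Exemption Letter is held. (k) would limit (j) — a current Schedule B Registration is held — but (l) sets (k) aside: (l) operates against (k): a current Schedule G Exemption Letter is held. (m) would limit (l) — the reference index is 745, under the 845 limit — but (n) sets (m) aside: (n) operates against (m): the reportable unit count is 8, meeting the 8 threshold. (o) is inapplicable (no current Annual Declaration is held), so (n) stands. Exception (d) stands.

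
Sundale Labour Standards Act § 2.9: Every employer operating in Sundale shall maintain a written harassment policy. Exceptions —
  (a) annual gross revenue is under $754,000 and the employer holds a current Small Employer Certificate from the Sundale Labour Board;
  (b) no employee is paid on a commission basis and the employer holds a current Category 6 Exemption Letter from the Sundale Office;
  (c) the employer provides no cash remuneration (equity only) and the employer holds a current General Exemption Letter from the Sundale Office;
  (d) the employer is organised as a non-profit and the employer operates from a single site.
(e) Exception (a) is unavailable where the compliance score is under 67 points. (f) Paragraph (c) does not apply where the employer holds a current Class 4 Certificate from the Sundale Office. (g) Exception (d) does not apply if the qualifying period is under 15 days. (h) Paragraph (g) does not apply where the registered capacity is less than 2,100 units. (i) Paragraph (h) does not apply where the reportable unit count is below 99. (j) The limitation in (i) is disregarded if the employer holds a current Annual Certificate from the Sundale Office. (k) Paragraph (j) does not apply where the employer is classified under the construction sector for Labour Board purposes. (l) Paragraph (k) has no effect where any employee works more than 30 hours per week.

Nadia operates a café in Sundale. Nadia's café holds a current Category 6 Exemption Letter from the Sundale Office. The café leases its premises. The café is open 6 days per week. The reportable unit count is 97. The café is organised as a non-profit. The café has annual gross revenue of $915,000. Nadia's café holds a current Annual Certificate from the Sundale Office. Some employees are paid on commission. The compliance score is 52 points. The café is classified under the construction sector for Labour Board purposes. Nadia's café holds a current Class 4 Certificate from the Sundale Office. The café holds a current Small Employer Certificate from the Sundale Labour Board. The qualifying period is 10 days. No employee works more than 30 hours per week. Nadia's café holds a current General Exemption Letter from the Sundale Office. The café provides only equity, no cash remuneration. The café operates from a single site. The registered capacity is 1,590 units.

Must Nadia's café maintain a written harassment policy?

Exception (a) does not apply: annual gross revenue is $915,000, not under $754,000.
Exception (b) requires that no employee is paid on a commission basis; but some employees are paid on commission, so (b) is unavailable.
Exception (c): remuneration is equity-only; a current General Exemption Letter is held — every condition holds. However, paragraph (f) must be considered: (f) is triggered — a current Class 4 Certificate is held. So (c) is unavailable.
All of (d)'s requirements are met (the employer is a non-profit; the employer operates from a single site). However, paragraphs (g)–(l) must be considered: (g) is triggered — the qualifying period is 10 days, under the 15 days limit. (h) would limit (g) — the registered capacity is 1,590 units, less than the 2,100 units limit — but (i) sets (h) aside: (i) operates — the reportable unit count is 97, below the 99 limit. (j) operates (a current Annual Certificate is held), but is itself disapplied by (k): (k) operates against (j): the café is classified under the construction sector. (l) is not engaged (no employee exceeds 30 hours/week), so (k) stands. (d) is therefore removed.
No exception displaces § 2.9.

Yes — Nadia's café must maintain a written harassment policy.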